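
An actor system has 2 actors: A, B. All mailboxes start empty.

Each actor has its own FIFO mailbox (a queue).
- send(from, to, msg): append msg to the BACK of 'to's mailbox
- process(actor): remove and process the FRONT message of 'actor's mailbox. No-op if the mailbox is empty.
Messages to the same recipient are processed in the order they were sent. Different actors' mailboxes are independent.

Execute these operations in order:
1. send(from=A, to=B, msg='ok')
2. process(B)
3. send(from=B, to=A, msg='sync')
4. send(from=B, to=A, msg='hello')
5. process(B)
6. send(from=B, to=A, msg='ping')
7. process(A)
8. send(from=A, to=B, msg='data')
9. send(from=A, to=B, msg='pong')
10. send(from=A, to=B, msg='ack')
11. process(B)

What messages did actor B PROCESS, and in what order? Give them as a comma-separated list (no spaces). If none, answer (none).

Answer: ok,data

Derivation:
After 1 (send(from=A, to=B, msg='ok')): A:[] B:[ok]
After 2 (process(B)): A:[] B:[]
After 3 (send(from=B, to=A, msg='sync')): A:[sync] B:[]
After 4 (send(from=B, to=A, msg='hello')): A:[sync,hello] B:[]
After 5 (process(B)): A:[sync,hello] B:[]
After 6 (send(from=B, to=A, msg='ping')): A:[sync,hello,ping] B:[]
After 7 (process(A)): A:[hello,ping] B:[]
After 8 (send(from=A, to=B, msg='data')): A:[hello,ping] B:[data]
After 9 (send(from=A, to=B, msg='pong')): A:[hello,ping] B:[data,pong]
After 10 (send(from=A, to=B, msg='ack')): A:[hello,ping] B:[data,pong,ack]
After 11 (process(B)): A:[hello,ping] B:[pong,ack]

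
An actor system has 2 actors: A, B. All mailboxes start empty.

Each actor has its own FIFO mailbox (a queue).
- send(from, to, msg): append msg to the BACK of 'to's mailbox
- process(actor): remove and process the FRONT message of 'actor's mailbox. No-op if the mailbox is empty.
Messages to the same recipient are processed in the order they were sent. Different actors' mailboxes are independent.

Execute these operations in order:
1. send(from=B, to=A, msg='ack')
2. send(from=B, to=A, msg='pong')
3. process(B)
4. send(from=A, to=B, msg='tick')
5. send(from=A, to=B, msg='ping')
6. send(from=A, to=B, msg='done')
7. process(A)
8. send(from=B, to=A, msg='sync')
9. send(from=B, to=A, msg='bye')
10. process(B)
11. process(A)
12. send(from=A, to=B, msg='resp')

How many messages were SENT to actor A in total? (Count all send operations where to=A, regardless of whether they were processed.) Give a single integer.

Answer: 4

Derivation:
After 1 (send(from=B, to=A, msg='ack')): A:[ack] B:[]
After 2 (send(from=B, to=A, msg='pong')): A:[ack,pong] B:[]
After 3 (process(B)): A:[ack,pong] B:[]
After 4 (send(from=A, to=B, msg='tick')): A:[ack,pong] B:[tick]
After 5 (send(from=A, to=B, msg='ping')): A:[ack,pong] B:[tick,ping]
After 6 (send(from=A, to=B, msg='done')): A:[ack,pong] B:[tick,ping,done]
After 7 (process(A)): A:[pong] B:[tick,ping,done]
After 8 (send(from=B, to=A, msg='sync')): A:[pong,sync] B:[tick,ping,done]
After 9 (send(from=B, to=A, msg='bye')): A:[pong,sync,bye] B:[tick,ping,done]
After 10 (process(B)): A:[pong,sync,bye] B:[ping,done]
After 11 (process(A)): A:[sync,bye] B:[ping,done]
After 12 (send(from=A, to=B, msg='resp')): A:[sync,bye] B:[ping,done,resp]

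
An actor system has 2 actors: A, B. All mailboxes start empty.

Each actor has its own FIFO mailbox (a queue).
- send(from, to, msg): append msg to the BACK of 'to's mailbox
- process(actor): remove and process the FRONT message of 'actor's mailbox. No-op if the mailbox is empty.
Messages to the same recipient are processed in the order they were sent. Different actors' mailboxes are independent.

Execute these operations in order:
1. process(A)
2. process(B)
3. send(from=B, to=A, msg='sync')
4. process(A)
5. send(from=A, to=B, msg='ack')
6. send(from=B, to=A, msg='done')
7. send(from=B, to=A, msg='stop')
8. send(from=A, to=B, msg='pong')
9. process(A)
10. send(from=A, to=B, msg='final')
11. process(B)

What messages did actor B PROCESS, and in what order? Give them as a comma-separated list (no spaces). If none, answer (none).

After 1 (process(A)): A:[] B:[]
After 2 (process(B)): A:[] B:[]
After 3 (send(from=B, to=A, msg='sync')): A:[sync] B:[]
After 4 (process(A)): A:[] B:[]
After 5 (send(from=A, to=B, msg='ack')): A:[] B:[ack]
After 6 (send(from=B, to=A, msg='done')): A:[done] B:[ack]
After 7 (send(from=B, to=A, msg='stop')): A:[done,stop] B:[ack]
After 8 (send(from=A, to=B, msg='pong')): A:[done,stop] B:[ack,pong]
After 9 (process(A)): A:[stop] B:[ack,pong]
After 10 (send(from=A, to=B, msg='final')): A:[stop] B:[ack,pong,final]
After 11 (process(B)): A:[stop] B:[pong,final]

Answer: ack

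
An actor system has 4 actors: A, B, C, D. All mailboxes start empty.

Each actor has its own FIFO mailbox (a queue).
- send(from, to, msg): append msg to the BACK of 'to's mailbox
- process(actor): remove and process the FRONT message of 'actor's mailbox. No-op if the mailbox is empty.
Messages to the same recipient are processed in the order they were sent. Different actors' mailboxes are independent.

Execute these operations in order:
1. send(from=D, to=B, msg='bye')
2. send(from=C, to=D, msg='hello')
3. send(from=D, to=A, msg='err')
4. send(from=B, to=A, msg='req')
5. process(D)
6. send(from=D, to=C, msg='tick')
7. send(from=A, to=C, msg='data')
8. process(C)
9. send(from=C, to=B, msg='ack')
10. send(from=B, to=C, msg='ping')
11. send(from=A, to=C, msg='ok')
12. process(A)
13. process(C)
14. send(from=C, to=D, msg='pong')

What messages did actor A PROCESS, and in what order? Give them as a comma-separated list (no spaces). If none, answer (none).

After 1 (send(from=D, to=B, msg='bye')): A:[] B:[bye] C:[] D:[]
After 2 (send(from=C, to=D, msg='hello')): A:[] B:[bye] C:[] D:[hello]
After 3 (send(from=D, to=A, msg='err')): A:[err] B:[bye] C:[] D:[hello]
After 4 (send(from=B, to=A, msg='req')): A:[err,req] B:[bye] C:[] D:[hello]
After 5 (process(D)): A:[err,req] B:[bye] C:[] D:[]
After 6 (send(from=D, to=C, msg='tick')): A:[err,req] B:[bye] C:[tick] D:[]
After 7 (send(from=A, to=C, msg='data')): A:[err,req] B:[bye] C:[tick,data] D:[]
After 8 (process(C)): A:[err,req] B:[bye] C:[data] D:[]
After 9 (send(from=C, to=B, msg='ack')): A:[err,req] B:[bye,ack] C:[data] D:[]
After 10 (send(from=B, to=C, msg='ping')): A:[err,req] B:[bye,ack] C:[data,ping] D:[]
After 11 (send(from=A, to=C, msg='ok')): A:[err,req] B:[bye,ack] C:[data,ping,ok] D:[]
After 12 (process(A)): A:[req] B:[bye,ack] C:[data,ping,ok] D:[]
After 13 (process(C)): A:[req] B:[bye,ack] C:[ping,ok] D:[]
After 14 (send(from=C, to=D, msg='pong')): A:[req] B:[bye,ack] C:[ping,ok] D:[pong]

Answer: err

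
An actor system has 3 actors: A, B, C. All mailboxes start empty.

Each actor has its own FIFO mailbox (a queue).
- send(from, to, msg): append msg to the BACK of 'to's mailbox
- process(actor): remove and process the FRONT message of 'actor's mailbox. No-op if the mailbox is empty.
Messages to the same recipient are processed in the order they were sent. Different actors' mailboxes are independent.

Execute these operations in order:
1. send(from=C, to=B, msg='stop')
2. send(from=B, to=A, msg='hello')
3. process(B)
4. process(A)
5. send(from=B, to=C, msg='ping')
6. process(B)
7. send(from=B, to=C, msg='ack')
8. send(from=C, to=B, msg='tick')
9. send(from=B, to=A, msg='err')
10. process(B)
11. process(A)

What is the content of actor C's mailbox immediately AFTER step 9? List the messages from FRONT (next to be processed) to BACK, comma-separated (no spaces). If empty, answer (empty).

After 1 (send(from=C, to=B, msg='stop')): A:[] B:[stop] C:[]
After 2 (send(from=B, to=A, msg='hello')): A:[hello] B:[stop] C:[]
After 3 (process(B)): A:[hello] B:[] C:[]
After 4 (process(A)): A:[] B:[] C:[]
After 5 (send(from=B, to=C, msg='ping')): A:[] B:[] C:[ping]
After 6 (process(B)): A:[] B:[] C:[ping]
After 7 (send(from=B, to=C, msg='ack')): A:[] B:[] C:[ping,ack]
After 8 (send(from=C, to=B, msg='tick')): A:[] B:[tick] C:[ping,ack]
After 9 (send(from=B, to=A, msg='err')): A:[err] B:[tick] C:[ping,ack]

ping,ack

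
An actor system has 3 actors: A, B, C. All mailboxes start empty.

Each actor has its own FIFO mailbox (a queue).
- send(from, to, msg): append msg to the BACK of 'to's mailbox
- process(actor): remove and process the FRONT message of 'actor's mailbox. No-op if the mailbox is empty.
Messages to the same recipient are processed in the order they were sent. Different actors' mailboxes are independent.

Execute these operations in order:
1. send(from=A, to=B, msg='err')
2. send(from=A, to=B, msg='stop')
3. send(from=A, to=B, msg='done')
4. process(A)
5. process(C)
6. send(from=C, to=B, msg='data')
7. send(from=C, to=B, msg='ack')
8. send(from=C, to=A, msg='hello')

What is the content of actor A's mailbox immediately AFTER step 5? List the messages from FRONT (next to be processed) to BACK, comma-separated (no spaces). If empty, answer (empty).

After 1 (send(from=A, to=B, msg='err')): A:[] B:[err] C:[]
After 2 (send(from=A, to=B, msg='stop')): A:[] B:[err,stop] C:[]
After 3 (send(from=A, to=B, msg='done')): A:[] B:[err,stop,done] C:[]
After 4 (process(A)): A:[] B:[err,stop,done] C:[]
After 5 (process(C)): A:[] B:[err,stop,done] C:[]

(empty)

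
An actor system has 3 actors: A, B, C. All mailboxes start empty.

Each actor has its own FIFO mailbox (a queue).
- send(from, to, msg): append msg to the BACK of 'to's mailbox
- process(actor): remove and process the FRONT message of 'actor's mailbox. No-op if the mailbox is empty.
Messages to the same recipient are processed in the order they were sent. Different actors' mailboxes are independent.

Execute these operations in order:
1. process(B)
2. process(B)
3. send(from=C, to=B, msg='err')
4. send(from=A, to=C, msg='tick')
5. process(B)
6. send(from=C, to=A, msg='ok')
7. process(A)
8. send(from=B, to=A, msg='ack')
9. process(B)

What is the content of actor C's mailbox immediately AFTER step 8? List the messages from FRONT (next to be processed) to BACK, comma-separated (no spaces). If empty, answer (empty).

After 1 (process(B)): A:[] B:[] C:[]
After 2 (process(B)): A:[] B:[] C:[]
After 3 (send(from=C, to=B, msg='err')): A:[] B:[err] C:[]
After 4 (send(from=A, to=C, msg='tick')): A:[] B:[err] C:[tick]
After 5 (process(B)): A:[] B:[] C:[tick]
After 6 (send(from=C, to=A, msg='ok')): A:[ok] B:[] C:[tick]
After 7 (process(A)): A:[] B:[] C:[tick]
After 8 (send(from=B, to=A, msg='ack')): A:[ack] B:[] C:[tick]

tick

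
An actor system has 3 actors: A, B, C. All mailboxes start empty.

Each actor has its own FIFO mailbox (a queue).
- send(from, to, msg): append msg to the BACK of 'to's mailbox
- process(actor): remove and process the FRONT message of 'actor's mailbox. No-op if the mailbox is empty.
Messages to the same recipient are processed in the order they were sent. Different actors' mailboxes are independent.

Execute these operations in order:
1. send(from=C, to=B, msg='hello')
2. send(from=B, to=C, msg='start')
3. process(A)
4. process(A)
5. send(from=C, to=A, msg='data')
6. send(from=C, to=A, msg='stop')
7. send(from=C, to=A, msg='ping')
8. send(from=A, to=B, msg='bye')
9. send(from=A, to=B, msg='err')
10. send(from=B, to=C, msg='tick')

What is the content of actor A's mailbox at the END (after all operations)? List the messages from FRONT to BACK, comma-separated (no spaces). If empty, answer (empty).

Answer: data,stop,ping

Derivation:
After 1 (send(from=C, to=B, msg='hello')): A:[] B:[hello] C:[]
After 2 (send(from=B, to=C, msg='start')): A:[] B:[hello] C:[start]
After 3 (process(A)): A:[] B:[hello] C:[start]
After 4 (process(A)): A:[] B:[hello] C:[start]
After 5 (send(from=C, to=A, msg='data')): A:[data] B:[hello] C:[start]
After 6 (send(from=C, to=A, msg='stop')): A:[data,stop] B:[hello] C:[start]
After 7 (send(from=C, to=A, msg='ping')): A:[data,stop,ping] B:[hello] C:[start]
After 8 (send(from=A, to=B, msg='bye')): A:[data,stop,ping] B:[hello,bye] C:[start]
After 9 (send(from=A, to=B, msg='err')): A:[data,stop,ping] B:[hello,bye,err] C:[start]
After 10 (send(from=B, to=C, msg='tick')): A:[data,stop,ping] B:[hello,bye,err] C:[start,tick]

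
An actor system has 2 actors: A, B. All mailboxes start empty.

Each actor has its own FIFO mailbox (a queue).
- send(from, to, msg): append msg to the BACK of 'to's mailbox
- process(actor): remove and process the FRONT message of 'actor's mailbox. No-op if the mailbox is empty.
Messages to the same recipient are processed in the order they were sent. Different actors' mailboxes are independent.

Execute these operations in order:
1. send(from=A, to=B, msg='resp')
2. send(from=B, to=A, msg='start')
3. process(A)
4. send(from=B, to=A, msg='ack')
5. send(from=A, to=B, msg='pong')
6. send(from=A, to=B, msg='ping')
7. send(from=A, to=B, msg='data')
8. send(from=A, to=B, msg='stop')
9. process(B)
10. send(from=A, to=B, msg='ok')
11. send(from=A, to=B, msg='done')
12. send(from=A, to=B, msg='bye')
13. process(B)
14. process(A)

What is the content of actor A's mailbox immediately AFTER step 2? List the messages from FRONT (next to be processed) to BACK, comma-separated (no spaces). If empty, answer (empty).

After 1 (send(from=A, to=B, msg='resp')): A:[] B:[resp]
After 2 (send(from=B, to=A, msg='start')): A:[start] B:[resp]

start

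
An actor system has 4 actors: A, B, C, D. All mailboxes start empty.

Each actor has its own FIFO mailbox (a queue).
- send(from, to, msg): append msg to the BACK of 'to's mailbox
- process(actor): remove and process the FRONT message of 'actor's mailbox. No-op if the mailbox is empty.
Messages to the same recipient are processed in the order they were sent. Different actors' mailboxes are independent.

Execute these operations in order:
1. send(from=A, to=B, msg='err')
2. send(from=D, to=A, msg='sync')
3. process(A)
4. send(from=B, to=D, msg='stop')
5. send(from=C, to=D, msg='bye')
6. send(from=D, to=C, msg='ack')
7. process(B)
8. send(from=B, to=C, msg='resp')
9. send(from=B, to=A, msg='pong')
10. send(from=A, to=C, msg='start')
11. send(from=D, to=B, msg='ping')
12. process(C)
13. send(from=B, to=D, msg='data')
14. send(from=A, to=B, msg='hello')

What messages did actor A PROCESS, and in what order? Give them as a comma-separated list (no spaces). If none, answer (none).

After 1 (send(from=A, to=B, msg='err')): A:[] B:[err] C:[] D:[]
After 2 (send(from=D, to=A, msg='sync')): A:[sync] B:[err] C:[] D:[]
After 3 (process(A)): A:[] B:[err] C:[] D:[]
After 4 (send(from=B, to=D, msg='stop')): A:[] B:[err] C:[] D:[stop]
After 5 (send(from=C, to=D, msg='bye')): A:[] B:[err] C:[] D:[stop,bye]
After 6 (send(from=D, to=C, msg='ack')): A:[] B:[err] C:[ack] D:[stop,bye]
After 7 (process(B)): A:[] B:[] C:[ack] D:[stop,bye]
After 8 (send(from=B, to=C, msg='resp')): A:[] B:[] C:[ack,resp] D:[stop,bye]
After 9 (send(from=B, to=A, msg='pong')): A:[pong] B:[] C:[ack,resp] D:[stop,bye]
After 10 (send(from=A, to=C, msg='start')): A:[pong] B:[] C:[ack,resp,start] D:[stop,bye]
After 11 (send(from=D, to=B, msg='ping')): A:[pong] B:[ping] C:[ack,resp,start] D:[stop,bye]
After 12 (process(C)): A:[pong] B:[ping] C:[resp,start] D:[stop,bye]
After 13 (send(from=B, to=D, msg='data')): A:[pong] B:[ping] C:[resp,start] D:[stop,bye,data]
After 14 (send(from=A, to=B, msg='hello')): A:[pong] B:[ping,hello] C:[resp,start] D:[stop,bye,data]

Answer: sync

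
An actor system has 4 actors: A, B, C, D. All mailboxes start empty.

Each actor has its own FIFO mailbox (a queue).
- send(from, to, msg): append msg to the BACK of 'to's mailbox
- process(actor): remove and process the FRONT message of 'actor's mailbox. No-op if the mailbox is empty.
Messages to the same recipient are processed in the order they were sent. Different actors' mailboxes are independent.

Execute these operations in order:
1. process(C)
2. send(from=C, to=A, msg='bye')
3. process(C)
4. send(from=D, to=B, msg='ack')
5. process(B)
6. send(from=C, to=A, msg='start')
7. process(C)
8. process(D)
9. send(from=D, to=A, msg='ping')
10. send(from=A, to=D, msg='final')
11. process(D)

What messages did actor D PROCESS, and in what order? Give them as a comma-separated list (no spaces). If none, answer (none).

After 1 (process(C)): A:[] B:[] C:[] D:[]
After 2 (send(from=C, to=A, msg='bye')): A:[bye] B:[] C:[] D:[]
After 3 (process(C)): A:[bye] B:[] C:[] D:[]
After 4 (send(from=D, to=B, msg='ack')): A:[bye] B:[ack] C:[] D:[]
After 5 (process(B)): A:[bye] B:[] C:[] D:[]
After 6 (send(from=C, to=A, msg='start')): A:[bye,start] B:[] C:[] D:[]
After 7 (process(C)): A:[bye,start] B:[] C:[] D:[]
After 8 (process(D)): A:[bye,start] B:[] C:[] D:[]
After 9 (send(from=D, to=A, msg='ping')): A:[bye,start,ping] B:[] C:[] D:[]
After 10 (send(from=A, to=D, msg='final')): A:[bye,start,ping] B:[] C:[] D:[final]
After 11 (process(D)): A:[bye,start,ping] B:[] C:[] D:[]

Answer: final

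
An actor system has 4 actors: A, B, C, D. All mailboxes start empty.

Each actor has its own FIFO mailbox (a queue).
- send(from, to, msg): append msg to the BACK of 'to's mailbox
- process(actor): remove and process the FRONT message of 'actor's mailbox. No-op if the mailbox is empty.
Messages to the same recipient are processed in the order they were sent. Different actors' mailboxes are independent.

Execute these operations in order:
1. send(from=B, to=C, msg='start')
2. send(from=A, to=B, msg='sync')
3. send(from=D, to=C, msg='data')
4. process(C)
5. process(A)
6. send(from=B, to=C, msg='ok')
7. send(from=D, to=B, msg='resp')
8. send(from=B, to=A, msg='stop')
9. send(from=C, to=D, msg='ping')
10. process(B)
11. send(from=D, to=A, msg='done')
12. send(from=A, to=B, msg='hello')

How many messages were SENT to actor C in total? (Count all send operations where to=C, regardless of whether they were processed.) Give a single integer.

After 1 (send(from=B, to=C, msg='start')): A:[] B:[] C:[start] D:[]
After 2 (send(from=A, to=B, msg='sync')): A:[] B:[sync] C:[start] D:[]
After 3 (send(from=D, to=C, msg='data')): A:[] B:[sync] C:[start,data] D:[]
After 4 (process(C)): A:[] B:[sync] C:[data] D:[]
After 5 (process(A)): A:[] B:[sync] C:[data] D:[]
After 6 (send(from=B, to=C, msg='ok')): A:[] B:[sync] C:[data,ok] D:[]
After 7 (send(from=D, to=B, msg='resp')): A:[] B:[sync,resp] C:[data,ok] D:[]
After 8 (send(from=B, to=A, msg='stop')): A:[stop] B:[sync,resp] C:[data,ok] D:[]
After 9 (send(from=C, to=D, msg='ping')): A:[stop] B:[sync,resp] C:[data,ok] D:[ping]
After 10 (process(B)): A:[stop] B:[resp] C:[data,ok] D:[ping]
After 11 (send(from=D, to=A, msg='done')): A:[stop,done] B:[resp] C:[data,ok] D:[ping]
After 12 (send(from=A, to=B, msg='hello')): A:[stop,done] B:[resp,hello] C:[data,ok] D:[ping]

Answer: 3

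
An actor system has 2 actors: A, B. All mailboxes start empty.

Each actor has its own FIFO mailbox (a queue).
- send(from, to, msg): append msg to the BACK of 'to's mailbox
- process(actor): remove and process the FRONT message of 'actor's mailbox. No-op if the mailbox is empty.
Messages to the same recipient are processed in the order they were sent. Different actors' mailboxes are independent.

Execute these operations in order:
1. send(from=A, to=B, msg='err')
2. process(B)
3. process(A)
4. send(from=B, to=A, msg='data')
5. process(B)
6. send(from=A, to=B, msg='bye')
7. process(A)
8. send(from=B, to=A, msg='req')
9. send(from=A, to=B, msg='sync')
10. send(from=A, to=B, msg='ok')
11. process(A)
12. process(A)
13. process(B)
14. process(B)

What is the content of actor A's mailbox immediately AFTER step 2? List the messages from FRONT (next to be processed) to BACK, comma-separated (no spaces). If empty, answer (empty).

After 1 (send(from=A, to=B, msg='err')): A:[] B:[err]
After 2 (process(B)): A:[] B:[]

(empty)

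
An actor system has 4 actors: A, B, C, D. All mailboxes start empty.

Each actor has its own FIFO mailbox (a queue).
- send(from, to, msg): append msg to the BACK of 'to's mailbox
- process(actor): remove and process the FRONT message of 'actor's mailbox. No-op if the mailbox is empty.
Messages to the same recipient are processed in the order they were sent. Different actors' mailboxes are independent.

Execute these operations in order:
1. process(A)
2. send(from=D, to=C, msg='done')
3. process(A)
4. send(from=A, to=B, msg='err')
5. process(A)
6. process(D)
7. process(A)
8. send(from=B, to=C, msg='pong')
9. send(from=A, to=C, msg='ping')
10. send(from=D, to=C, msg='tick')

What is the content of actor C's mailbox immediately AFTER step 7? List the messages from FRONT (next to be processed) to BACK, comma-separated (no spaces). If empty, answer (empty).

After 1 (process(A)): A:[] B:[] C:[] D:[]
After 2 (send(from=D, to=C, msg='done')): A:[] B:[] C:[done] D:[]
After 3 (process(A)): A:[] B:[] C:[done] D:[]
After 4 (send(from=A, to=B, msg='err')): A:[] B:[err] C:[done] D:[]
After 5 (process(A)): A:[] B:[err] C:[done] D:[]
After 6 (process(D)): A:[] B:[err] C:[done] D:[]
After 7 (process(A)): A:[] B:[err] C:[done] D:[]

done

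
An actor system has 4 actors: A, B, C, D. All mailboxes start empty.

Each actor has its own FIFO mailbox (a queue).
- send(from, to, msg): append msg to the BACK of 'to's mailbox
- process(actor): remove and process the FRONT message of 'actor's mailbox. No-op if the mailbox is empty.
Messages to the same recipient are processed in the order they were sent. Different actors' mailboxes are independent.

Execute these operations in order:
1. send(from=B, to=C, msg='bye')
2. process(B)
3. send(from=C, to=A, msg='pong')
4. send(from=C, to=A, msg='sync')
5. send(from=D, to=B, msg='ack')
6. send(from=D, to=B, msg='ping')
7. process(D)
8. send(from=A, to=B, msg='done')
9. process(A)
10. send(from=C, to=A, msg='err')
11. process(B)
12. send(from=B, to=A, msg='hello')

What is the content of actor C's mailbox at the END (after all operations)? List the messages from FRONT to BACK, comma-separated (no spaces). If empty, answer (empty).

Answer: bye

Derivation:
After 1 (send(from=B, to=C, msg='bye')): A:[] B:[] C:[bye] D:[]
After 2 (process(B)): A:[] B:[] C:[bye] D:[]
After 3 (send(from=C, to=A, msg='pong')): A:[pong] B:[] C:[bye] D:[]
After 4 (send(from=C, to=A, msg='sync')): A:[pong,sync] B:[] C:[bye] D:[]
After 5 (send(from=D, to=B, msg='ack')): A:[pong,sync] B:[ack] C:[bye] D:[]
After 6 (send(from=D, to=B, msg='ping')): A:[pong,sync] B:[ack,ping] C:[bye] D:[]
After 7 (process(D)): A:[pong,sync] B:[ack,ping] C:[bye] D:[]
After 8 (send(from=A, to=B, msg='done')): A:[pong,sync] B:[ack,ping,done] C:[bye] D:[]
After 9 (process(A)): A:[sync] B:[ack,ping,done] C:[bye] D:[]
After 10 (send(from=C, to=A, msg='err')): A:[sync,err] B:[ack,ping,done] C:[bye] D:[]
After 11 (process(B)): A:[sync,err] B:[ping,done] C:[bye] D:[]
After 12 (send(from=B, to=A, msg='hello')): A:[sync,err,hello] B:[ping,done] C:[bye] D:[]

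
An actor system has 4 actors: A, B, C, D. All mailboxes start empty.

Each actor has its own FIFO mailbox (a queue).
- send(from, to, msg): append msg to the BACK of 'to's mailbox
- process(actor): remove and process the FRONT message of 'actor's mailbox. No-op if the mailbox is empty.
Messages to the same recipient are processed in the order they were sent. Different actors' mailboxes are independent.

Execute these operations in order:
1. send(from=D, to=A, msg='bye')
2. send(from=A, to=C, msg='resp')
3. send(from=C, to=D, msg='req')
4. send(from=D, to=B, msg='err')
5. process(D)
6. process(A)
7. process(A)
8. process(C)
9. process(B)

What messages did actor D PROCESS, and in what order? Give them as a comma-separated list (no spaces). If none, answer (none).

After 1 (send(from=D, to=A, msg='bye')): A:[bye] B:[] C:[] D:[]
After 2 (send(from=A, to=C, msg='resp')): A:[bye] B:[] C:[resp] D:[]
After 3 (send(from=C, to=D, msg='req')): A:[bye] B:[] C:[resp] D:[req]
After 4 (send(from=D, to=B, msg='err')): A:[bye] B:[err] C:[resp] D:[req]
After 5 (process(D)): A:[bye] B:[err] C:[resp] D:[]
After 6 (process(A)): A:[] B:[err] C:[resp] D:[]
After 7 (process(A)): A:[] B:[err] C:[resp] D:[]
After 8 (process(C)): A:[] B:[err] C:[] D:[]
After 9 (process(B)): A:[] B:[] C:[] D:[]

Answer: req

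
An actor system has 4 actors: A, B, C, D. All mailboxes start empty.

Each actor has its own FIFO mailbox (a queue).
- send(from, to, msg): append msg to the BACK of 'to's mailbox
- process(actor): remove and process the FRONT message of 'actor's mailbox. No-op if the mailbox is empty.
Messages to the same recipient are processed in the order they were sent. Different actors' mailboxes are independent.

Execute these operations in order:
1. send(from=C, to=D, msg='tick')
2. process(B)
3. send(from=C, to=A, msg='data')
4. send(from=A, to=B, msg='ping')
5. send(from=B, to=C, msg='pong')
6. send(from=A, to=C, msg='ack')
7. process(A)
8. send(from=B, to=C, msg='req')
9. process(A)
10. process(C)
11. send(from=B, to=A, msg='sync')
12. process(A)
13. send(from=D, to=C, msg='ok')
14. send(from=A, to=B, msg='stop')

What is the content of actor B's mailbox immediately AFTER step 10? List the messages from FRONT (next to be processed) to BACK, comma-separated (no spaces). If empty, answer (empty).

After 1 (send(from=C, to=D, msg='tick')): A:[] B:[] C:[] D:[tick]
After 2 (process(B)): A:[] B:[] C:[] D:[tick]
After 3 (send(from=C, to=A, msg='data')): A:[data] B:[] C:[] D:[tick]
After 4 (send(from=A, to=B, msg='ping')): A:[data] B:[ping] C:[] D:[tick]
After 5 (send(from=B, to=C, msg='pong')): A:[data] B:[ping] C:[pong] D:[tick]
After 6 (send(from=A, to=C, msg='ack')): A:[data] B:[ping] C:[pong,ack] D:[tick]
After 7 (process(A)): A:[] B:[ping] C:[pong,ack] D:[tick]
After 8 (send(from=B, to=C, msg='req')): A:[] B:[ping] C:[pong,ack,req] D:[tick]
After 9 (process(A)): A:[] B:[ping] C:[pong,ack,req] D:[tick]
After 10 (process(C)): A:[] B:[ping] C:[ack,req] D:[tick]

ping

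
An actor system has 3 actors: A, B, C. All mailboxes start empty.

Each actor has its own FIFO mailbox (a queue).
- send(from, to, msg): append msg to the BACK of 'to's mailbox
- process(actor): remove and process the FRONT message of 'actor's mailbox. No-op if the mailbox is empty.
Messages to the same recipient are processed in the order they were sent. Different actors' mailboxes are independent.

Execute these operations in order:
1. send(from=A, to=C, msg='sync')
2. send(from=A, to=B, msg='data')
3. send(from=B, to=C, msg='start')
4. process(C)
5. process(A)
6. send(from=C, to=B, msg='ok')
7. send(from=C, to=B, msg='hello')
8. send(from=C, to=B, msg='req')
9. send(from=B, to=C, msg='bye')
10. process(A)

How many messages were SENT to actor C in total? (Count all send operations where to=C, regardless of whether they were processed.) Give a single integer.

After 1 (send(from=A, to=C, msg='sync')): A:[] B:[] C:[sync]
After 2 (send(from=A, to=B, msg='data')): A:[] B:[data] C:[sync]
After 3 (send(from=B, to=C, msg='start')): A:[] B:[data] C:[sync,start]
After 4 (process(C)): A:[] B:[data] C:[start]
After 5 (process(A)): A:[] B:[data] C:[start]
After 6 (send(from=C, to=B, msg='ok')): A:[] B:[data,ok] C:[start]
After 7 (send(from=C, to=B, msg='hello')): A:[] B:[data,ok,hello] C:[start]
After 8 (send(from=C, to=B, msg='req')): A:[] B:[data,ok,hello,req] C:[start]
After 9 (send(from=B, to=C, msg='bye')): A:[] B:[data,ok,hello,req] C:[start,bye]
After 10 (process(A)): A:[] B:[data,ok,hello,req] C:[start,bye]

Answer: 3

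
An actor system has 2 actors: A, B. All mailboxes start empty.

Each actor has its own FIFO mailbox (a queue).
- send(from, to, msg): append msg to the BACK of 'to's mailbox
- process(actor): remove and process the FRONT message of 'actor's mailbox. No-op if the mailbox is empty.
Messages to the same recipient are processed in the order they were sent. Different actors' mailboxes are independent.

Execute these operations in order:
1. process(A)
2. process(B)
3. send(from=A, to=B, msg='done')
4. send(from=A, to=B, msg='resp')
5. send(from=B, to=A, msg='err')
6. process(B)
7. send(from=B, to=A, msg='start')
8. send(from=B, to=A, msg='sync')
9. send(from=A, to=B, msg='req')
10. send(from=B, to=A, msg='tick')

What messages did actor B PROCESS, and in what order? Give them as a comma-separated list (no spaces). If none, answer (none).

Answer: done

Derivation:
After 1 (process(A)): A:[] B:[]
After 2 (process(B)): A:[] B:[]
After 3 (send(from=A, to=B, msg='done')): A:[] B:[done]
After 4 (send(from=A, to=B, msg='resp')): A:[] B:[done,resp]
After 5 (send(from=B, to=A, msg='err')): A:[err] B:[done,resp]
After 6 (process(B)): A:[err] B:[resp]
After 7 (send(from=B, to=A, msg='start')): A:[err,start] B:[resp]
After 8 (send(from=B, to=A, msg='sync')): A:[err,start,sync] B:[resp]
After 9 (send(from=A, to=B, msg='req')): A:[err,start,sync] B:[resp,req]
After 10 (send(from=B, to=A, msg='tick')): A:[err,start,sync,tick] B:[resp,req]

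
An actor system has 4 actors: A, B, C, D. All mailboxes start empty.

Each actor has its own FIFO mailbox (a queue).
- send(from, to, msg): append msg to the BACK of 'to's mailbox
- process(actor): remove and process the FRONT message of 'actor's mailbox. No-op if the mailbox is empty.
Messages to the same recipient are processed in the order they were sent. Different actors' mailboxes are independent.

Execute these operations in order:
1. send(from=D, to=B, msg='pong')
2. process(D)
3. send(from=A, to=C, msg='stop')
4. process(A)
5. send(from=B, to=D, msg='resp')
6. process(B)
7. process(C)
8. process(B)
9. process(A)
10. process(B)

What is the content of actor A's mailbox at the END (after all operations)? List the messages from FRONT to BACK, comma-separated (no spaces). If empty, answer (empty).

After 1 (send(from=D, to=B, msg='pong')): A:[] B:[pong] C:[] D:[]
After 2 (process(D)): A:[] B:[pong] C:[] D:[]
After 3 (send(from=A, to=C, msg='stop')): A:[] B:[pong] C:[stop] D:[]
After 4 (process(A)): A:[] B:[pong] C:[stop] D:[]
After 5 (send(from=B, to=D, msg='resp')): A:[] B:[pong] C:[stop] D:[resp]
After 6 (process(B)): A:[] B:[] C:[stop] D:[resp]
After 7 (process(C)): A:[] B:[] C:[] D:[resp]
After 8 (process(B)): A:[] B:[] C:[] D:[resp]
After 9 (process(A)): A:[] B:[] C:[] D:[resp]
After 10 (process(B)): A:[] B:[] C:[] D:[resp]

Answer: (empty)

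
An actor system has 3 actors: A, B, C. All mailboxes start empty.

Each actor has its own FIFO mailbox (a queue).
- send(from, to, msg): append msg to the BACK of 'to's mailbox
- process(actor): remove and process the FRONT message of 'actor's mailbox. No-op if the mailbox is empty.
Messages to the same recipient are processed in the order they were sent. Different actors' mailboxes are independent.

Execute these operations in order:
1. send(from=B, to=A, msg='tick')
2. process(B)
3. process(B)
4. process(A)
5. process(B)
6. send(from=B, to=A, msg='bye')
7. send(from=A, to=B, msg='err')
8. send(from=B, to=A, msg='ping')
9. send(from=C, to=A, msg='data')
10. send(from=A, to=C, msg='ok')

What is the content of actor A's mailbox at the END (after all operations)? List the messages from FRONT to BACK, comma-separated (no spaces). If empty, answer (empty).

Answer: bye,ping,data

Derivation:
After 1 (send(from=B, to=A, msg='tick')): A:[tick] B:[] C:[]
After 2 (process(B)): A:[tick] B:[] C:[]
After 3 (process(B)): A:[tick] B:[] C:[]
After 4 (process(A)): A:[] B:[] C:[]
After 5 (process(B)): A:[] B:[] C:[]
After 6 (send(from=B, to=A, msg='bye')): A:[bye] B:[] C:[]
After 7 (send(from=A, to=B, msg='err')): A:[bye] B:[err] C:[]
After 8 (send(from=B, to=A, msg='ping')): A:[bye,ping] B:[err] C:[]
After 9 (send(from=C, to=A, msg='data')): A:[bye,ping,data] B:[err] C:[]
After 10 (send(from=A, to=C, msg='ok')): A:[bye,ping,data] B:[err] C:[ok]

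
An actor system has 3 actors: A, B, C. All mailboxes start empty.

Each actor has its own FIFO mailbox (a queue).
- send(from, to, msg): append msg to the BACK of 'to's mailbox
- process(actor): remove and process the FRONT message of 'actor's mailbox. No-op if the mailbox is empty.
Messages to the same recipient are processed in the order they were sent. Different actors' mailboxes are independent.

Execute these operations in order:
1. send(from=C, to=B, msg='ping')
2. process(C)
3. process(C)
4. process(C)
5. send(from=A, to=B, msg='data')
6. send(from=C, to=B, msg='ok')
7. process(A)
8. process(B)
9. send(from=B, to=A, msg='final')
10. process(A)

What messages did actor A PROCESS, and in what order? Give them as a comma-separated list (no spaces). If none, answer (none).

Answer: final

Derivation:
After 1 (send(from=C, to=B, msg='ping')): A:[] B:[ping] C:[]
After 2 (process(C)): A:[] B:[ping] C:[]
After 3 (process(C)): A:[] B:[ping] C:[]
After 4 (process(C)): A:[] B:[ping] C:[]
After 5 (send(from=A, to=B, msg='data')): A:[] B:[ping,data] C:[]
After 6 (send(from=C, to=B, msg='ok')): A:[] B:[ping,data,ok] C:[]
After 7 (process(A)): A:[] B:[ping,data,ok] C:[]
After 8 (process(B)): A:[] B:[data,ok] C:[]
After 9 (send(from=B, to=A, msg='final')): A:[final] B:[data,ok] C:[]
After 10 (process(A)): A:[] B:[data,ok] C:[]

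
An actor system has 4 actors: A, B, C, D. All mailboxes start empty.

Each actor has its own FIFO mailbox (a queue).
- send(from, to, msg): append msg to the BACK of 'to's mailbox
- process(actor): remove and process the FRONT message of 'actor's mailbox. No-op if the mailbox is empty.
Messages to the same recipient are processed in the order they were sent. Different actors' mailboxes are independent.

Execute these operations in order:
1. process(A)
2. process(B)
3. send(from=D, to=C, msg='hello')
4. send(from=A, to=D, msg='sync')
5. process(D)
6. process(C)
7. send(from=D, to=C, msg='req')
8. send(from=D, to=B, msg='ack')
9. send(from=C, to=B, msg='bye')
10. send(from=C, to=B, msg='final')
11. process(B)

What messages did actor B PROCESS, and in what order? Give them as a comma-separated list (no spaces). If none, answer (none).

After 1 (process(A)): A:[] B:[] C:[] D:[]
After 2 (process(B)): A:[] B:[] C:[] D:[]
After 3 (send(from=D, to=C, msg='hello')): A:[] B:[] C:[hello] D:[]
After 4 (send(from=A, to=D, msg='sync')): A:[] B:[] C:[hello] D:[sync]
After 5 (process(D)): A:[] B:[] C:[hello] D:[]
After 6 (process(C)): A:[] B:[] C:[] D:[]
After 7 (send(from=D, to=C, msg='req')): A:[] B:[] C:[req] D:[]
After 8 (send(from=D, to=B, msg='ack')): A:[] B:[ack] C:[req] D:[]
After 9 (send(from=C, to=B, msg='bye')): A:[] B:[ack,bye] C:[req] D:[]
After 10 (send(from=C, to=B, msg='final')): A:[] B:[ack,bye,final] C:[req] D:[]
After 11 (process(B)): A:[] B:[bye,final] C:[req] D:[]

Answer: ack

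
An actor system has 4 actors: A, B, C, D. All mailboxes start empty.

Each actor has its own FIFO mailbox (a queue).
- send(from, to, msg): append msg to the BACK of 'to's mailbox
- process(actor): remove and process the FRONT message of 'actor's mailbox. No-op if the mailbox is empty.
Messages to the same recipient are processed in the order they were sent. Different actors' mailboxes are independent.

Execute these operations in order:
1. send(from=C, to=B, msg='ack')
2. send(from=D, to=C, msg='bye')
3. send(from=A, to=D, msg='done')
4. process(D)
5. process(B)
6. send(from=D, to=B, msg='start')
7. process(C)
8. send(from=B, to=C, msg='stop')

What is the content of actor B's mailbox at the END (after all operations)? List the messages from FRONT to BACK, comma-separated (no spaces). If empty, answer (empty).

After 1 (send(from=C, to=B, msg='ack')): A:[] B:[ack] C:[] D:[]
After 2 (send(from=D, to=C, msg='bye')): A:[] B:[ack] C:[bye] D:[]
After 3 (send(from=A, to=D, msg='done')): A:[] B:[ack] C:[bye] D:[done]
After 4 (process(D)): A:[] B:[ack] C:[bye] D:[]
After 5 (process(B)): A:[] B:[] C:[bye] D:[]
After 6 (send(from=D, to=B, msg='start')): A:[] B:[start] C:[bye] D:[]
After 7 (process(C)): A:[] B:[start] C:[] D:[]
After 8 (send(from=B, to=C, msg='stop')): A:[] B:[start] C:[stop] D:[]

Answer: start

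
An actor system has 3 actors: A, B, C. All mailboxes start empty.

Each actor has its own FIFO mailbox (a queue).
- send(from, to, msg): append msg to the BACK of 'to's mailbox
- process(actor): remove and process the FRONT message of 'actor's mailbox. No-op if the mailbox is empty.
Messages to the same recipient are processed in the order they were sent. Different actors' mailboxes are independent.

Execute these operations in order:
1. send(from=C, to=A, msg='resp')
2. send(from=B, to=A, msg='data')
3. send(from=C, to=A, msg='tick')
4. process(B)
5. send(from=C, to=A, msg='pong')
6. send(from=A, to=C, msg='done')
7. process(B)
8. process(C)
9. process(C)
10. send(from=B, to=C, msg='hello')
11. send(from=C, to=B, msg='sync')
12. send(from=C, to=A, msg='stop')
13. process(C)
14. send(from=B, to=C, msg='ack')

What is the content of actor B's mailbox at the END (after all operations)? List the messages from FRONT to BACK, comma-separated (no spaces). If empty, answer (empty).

Answer: sync

Derivation:
After 1 (send(from=C, to=A, msg='resp')): A:[resp] B:[] C:[]
After 2 (send(from=B, to=A, msg='data')): A:[resp,data] B:[] C:[]
After 3 (send(from=C, to=A, msg='tick')): A:[resp,data,tick] B:[] C:[]
After 4 (process(B)): A:[resp,data,tick] B:[] C:[]
After 5 (send(from=C, to=A, msg='pong')): A:[resp,data,tick,pong] B:[] C:[]
After 6 (send(from=A, to=C, msg='done')): A:[resp,data,tick,pong] B:[] C:[done]
After 7 (process(B)): A:[resp,data,tick,pong] B:[] C:[done]
After 8 (process(C)): A:[resp,data,tick,pong] B:[] C:[]
After 9 (process(C)): A:[resp,data,tick,pong] B:[] C:[]
After 10 (send(from=B, to=C, msg='hello')): A:[resp,data,tick,pong] B:[] C:[hello]
After 11 (send(from=C, to=B, msg='sync')): A:[resp,data,tick,pong] B:[sync] C:[hello]
After 12 (send(from=C, to=A, msg='stop')): A:[resp,data,tick,pong,stop] B:[sync] C:[hello]
After 13 (process(C)): A:[resp,data,tick,pong,stop] B:[sync] C:[]
After 14 (send(from=B, to=C, msg='ack')): A:[resp,data,tick,pong,stop] B:[sync] C:[ack]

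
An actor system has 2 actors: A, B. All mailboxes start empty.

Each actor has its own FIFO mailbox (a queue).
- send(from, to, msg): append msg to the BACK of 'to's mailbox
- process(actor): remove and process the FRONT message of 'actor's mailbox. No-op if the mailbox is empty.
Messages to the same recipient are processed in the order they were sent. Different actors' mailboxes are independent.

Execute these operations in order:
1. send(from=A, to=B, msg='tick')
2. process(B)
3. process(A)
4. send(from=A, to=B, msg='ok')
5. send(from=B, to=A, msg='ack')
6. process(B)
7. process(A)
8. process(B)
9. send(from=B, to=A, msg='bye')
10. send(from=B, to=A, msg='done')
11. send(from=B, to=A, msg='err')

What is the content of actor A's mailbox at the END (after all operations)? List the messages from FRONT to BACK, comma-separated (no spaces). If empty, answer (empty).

After 1 (send(from=A, to=B, msg='tick')): A:[] B:[tick]
After 2 (process(B)): A:[] B:[]
After 3 (process(A)): A:[] B:[]
After 4 (send(from=A, to=B, msg='ok')): A:[] B:[ok]
After 5 (send(from=B, to=A, msg='ack')): A:[ack] B:[ok]
After 6 (process(B)): A:[ack] B:[]
After 7 (process(A)): A:[] B:[]
After 8 (process(B)): A:[] B:[]
After 9 (send(from=B, to=A, msg='bye')): A:[bye] B:[]
After 10 (send(from=B, to=A, msg='done')): A:[bye,done] B:[]
After 11 (send(from=B, to=A, msg='err')): A:[bye,done,err] B:[]

Answer: bye,done,err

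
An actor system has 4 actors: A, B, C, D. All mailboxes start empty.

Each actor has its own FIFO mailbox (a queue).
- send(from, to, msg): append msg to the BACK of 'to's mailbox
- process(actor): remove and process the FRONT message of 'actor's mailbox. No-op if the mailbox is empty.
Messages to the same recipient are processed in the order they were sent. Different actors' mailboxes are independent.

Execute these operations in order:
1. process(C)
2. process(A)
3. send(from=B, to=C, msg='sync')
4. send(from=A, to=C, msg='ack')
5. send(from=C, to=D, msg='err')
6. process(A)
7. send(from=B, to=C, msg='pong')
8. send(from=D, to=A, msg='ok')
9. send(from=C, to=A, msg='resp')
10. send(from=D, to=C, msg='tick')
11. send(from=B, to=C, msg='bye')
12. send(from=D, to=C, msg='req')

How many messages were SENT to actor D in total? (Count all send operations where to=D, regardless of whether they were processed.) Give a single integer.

Answer: 1

Derivation:
After 1 (process(C)): A:[] B:[] C:[] D:[]
After 2 (process(A)): A:[] B:[] C:[] D:[]
After 3 (send(from=B, to=C, msg='sync')): A:[] B:[] C:[sync] D:[]
After 4 (send(from=A, to=C, msg='ack')): A:[] B:[] C:[sync,ack] D:[]
After 5 (send(from=C, to=D, msg='err')): A:[] B:[] C:[sync,ack] D:[err]
After 6 (process(A)): A:[] B:[] C:[sync,ack] D:[err]
After 7 (send(from=B, to=C, msg='pong')): A:[] B:[] C:[sync,ack,pong] D:[err]
After 8 (send(from=D, to=A, msg='ok')): A:[ok] B:[] C:[sync,ack,pong] D:[err]
After 9 (send(from=C, to=A, msg='resp')): A:[ok,resp] B:[] C:[sync,ack,pong] D:[err]
After 10 (send(from=D, to=C, msg='tick')): A:[ok,resp] B:[] C:[sync,ack,pong,tick] D:[err]
After 11 (send(from=B, to=C, msg='bye')): A:[ok,resp] B:[] C:[sync,ack,pong,tick,bye] D:[err]
After 12 (send(from=D, to=C, msg='req')): A:[ok,resp] B:[] C:[sync,ack,pong,tick,bye,req] D:[err]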